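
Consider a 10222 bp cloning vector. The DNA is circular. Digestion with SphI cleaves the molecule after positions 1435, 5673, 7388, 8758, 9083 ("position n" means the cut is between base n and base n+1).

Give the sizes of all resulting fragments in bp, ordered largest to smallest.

Circular molecule, 5 cuts → 5 fragments:
  5673 − 1435 = 4238 bp
  7388 − 5673 = 1715 bp
  8758 − 7388 = 1370 bp
  9083 − 8758 = 325 bp
  wrap: 10222 − 9083 + 1435 = 2574 bp
Sorted largest to smallest: 4238, 2574, 1715, 1370, 325 bp.

4238, 2574, 1715, 1370, 325 bp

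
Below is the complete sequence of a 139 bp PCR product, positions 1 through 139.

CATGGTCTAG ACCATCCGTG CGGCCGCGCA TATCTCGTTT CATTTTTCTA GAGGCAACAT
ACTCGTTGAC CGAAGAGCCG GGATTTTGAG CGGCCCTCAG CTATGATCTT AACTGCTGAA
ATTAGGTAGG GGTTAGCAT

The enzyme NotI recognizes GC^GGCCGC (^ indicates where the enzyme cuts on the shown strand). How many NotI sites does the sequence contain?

1

GCGGCCGC occurs starting at position 20.
NotI cuts at 1 site.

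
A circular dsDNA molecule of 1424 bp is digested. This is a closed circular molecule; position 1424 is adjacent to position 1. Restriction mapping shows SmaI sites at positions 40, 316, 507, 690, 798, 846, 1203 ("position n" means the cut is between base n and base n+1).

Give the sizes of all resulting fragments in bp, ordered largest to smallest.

357, 276, 261, 191, 183, 108, 48 bp

Circular molecule, 7 cuts → 7 fragments:
  316 − 40 = 276 bp
  507 − 316 = 191 bp
  690 − 507 = 183 bp
  798 − 690 = 108 bp
  846 − 798 = 48 bp
  1203 − 846 = 357 bp
  wrap: 1424 − 1203 + 40 = 261 bp
Sorted largest to smallest: 357, 276, 261, 191, 183, 108, 48 bp.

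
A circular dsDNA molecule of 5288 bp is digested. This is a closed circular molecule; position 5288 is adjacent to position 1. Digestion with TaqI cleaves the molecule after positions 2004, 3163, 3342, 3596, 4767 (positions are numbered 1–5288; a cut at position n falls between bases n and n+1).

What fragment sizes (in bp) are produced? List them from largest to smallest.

Circular molecule, 5 cuts → 5 fragments:
  3163 − 2004 = 1159 bp
  3342 − 3163 = 179 bp
  3596 − 3342 = 254 bp
  4767 − 3596 = 1171 bp
  wrap: 5288 − 4767 + 2004 = 2525 bp
Sorted largest to smallest: 2525, 1171, 1159, 254, 179 bp.

2525, 1171, 1159, 254, 179 bp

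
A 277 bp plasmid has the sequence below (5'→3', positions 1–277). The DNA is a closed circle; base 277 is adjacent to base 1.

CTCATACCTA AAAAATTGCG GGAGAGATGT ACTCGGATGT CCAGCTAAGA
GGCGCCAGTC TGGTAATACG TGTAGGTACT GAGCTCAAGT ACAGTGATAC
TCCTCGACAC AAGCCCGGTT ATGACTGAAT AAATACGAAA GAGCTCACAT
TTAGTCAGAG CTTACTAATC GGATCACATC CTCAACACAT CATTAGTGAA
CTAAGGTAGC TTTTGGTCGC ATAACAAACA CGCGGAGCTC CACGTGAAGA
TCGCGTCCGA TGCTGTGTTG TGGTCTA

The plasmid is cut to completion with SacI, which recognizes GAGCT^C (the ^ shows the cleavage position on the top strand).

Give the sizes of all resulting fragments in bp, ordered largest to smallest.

SacI sites (GAGCTC) start at positions 81, 141, 235.
SacI cuts after base 5 of each site (before the last base), so after positions 85, 145, 239.
Circular molecule, 3 cuts → 3 fragments:
  86–145 → 60 bp
  146–239 → 94 bp
  240–277 then 1–85 → 38 + 85 = 123 bp
Sorted largest to smallest: 123, 94, 60 bp.

123, 94, 60 bp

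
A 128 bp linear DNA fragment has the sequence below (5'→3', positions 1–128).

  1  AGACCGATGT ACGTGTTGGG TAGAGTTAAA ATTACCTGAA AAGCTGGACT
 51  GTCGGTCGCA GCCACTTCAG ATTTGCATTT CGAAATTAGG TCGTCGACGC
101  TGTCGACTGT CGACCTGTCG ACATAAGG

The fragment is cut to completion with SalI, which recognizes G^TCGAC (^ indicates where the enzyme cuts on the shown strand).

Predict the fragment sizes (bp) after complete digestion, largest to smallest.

SalI sites (GTCGAC) start at positions 93, 102, 109, 117.
SalI cuts after the first base of each site, so after positions 93, 102, 109, 117.
Linear molecule, 4 cuts → 5 fragments:
  1–93 → 93 bp
  94–102 → 9 bp
  103–109 → 7 bp
  110–117 → 8 bp
  118–128 → 11 bp
Sorted largest to smallest: 93, 11, 9, 8, 7 bp.

93, 11, 9, 8, 7 bp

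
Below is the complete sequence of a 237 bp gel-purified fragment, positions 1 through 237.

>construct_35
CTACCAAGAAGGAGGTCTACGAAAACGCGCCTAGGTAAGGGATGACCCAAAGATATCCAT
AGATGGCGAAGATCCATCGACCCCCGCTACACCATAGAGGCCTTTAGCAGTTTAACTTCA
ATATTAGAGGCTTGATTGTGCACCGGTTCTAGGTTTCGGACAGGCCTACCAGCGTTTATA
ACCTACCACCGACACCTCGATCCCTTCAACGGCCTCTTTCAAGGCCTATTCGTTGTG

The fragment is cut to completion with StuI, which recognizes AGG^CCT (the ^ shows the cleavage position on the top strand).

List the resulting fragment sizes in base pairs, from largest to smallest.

100, 64, 60, 13 bp

StuI sites (AGGCCT) start at positions 98, 162, 222.
StuI cuts after base 3 of each site, so after positions 100, 164, 224.
Linear molecule, 3 cuts → 4 fragments:
  1–100 → 100 bp
  101–164 → 64 bp
  165–224 → 60 bp
  225–237 → 13 bp
Sorted largest to smallest: 100, 64, 60, 13 bp.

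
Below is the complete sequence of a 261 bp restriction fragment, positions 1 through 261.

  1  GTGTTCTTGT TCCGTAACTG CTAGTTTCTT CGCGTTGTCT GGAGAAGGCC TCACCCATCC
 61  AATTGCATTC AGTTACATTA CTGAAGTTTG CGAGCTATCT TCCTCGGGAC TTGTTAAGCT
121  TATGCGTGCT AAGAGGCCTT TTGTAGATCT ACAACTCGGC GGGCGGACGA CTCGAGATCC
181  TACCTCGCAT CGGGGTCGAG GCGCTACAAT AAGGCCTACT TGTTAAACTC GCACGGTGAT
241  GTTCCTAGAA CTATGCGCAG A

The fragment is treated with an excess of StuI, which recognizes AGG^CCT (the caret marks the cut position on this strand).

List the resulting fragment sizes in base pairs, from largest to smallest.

StuI sites (AGGCCT) start at positions 46, 134, 212.
StuI cuts after base 3 of each site, so after positions 48, 136, 214.
Linear molecule, 3 cuts → 4 fragments:
  1–48 → 48 bp
  49–136 → 88 bp
  137–214 → 78 bp
  215–261 → 47 bp
Sorted largest to smallest: 88, 78, 48, 47 bp.

88, 78, 48, 47 bp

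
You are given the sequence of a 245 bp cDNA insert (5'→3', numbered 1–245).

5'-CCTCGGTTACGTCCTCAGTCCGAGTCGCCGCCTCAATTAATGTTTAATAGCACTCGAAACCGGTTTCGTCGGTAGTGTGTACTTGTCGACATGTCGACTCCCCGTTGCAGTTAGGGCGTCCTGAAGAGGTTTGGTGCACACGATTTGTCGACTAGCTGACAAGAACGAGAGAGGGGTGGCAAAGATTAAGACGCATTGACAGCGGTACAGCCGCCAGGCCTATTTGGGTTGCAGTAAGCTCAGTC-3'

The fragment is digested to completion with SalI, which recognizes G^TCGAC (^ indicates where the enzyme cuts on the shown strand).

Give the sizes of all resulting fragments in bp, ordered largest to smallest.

98, 85, 54, 8 bp

SalI sites (GTCGAC) start at positions 85, 93, 147.
SalI cuts after the first base of each site, so after positions 85, 93, 147.
Linear molecule, 3 cuts → 4 fragments:
  1–85 → 85 bp
  86–93 → 8 bp
  94–147 → 54 bp
  148–245 → 98 bp
Sorted largest to smallest: 98, 85, 54, 8 bp.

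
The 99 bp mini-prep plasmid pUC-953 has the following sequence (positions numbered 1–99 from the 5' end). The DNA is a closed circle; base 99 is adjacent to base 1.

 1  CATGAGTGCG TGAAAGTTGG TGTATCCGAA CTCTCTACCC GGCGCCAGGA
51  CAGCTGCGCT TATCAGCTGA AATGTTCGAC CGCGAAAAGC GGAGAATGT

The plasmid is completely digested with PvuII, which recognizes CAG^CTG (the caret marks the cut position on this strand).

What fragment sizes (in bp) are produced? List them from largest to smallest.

86, 13 bp

PvuII sites (CAGCTG) start at positions 51, 64.
PvuII cuts after base 3 of each site, so after positions 53, 66.
Circular molecule, 2 cuts → 2 fragments:
  54–66 → 13 bp
  67–99 then 1–53 → 33 + 53 = 86 bp
Sorted largest to smallest: 86, 13 bp.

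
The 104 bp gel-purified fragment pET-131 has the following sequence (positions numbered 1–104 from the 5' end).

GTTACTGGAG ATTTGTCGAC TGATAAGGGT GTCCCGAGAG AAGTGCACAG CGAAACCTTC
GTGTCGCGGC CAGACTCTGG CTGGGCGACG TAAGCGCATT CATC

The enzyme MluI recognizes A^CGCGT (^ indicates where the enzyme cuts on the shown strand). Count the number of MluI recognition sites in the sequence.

No occurrence of ACGCGT is present in the sequence.
MluI does not cut: 0 sites.

0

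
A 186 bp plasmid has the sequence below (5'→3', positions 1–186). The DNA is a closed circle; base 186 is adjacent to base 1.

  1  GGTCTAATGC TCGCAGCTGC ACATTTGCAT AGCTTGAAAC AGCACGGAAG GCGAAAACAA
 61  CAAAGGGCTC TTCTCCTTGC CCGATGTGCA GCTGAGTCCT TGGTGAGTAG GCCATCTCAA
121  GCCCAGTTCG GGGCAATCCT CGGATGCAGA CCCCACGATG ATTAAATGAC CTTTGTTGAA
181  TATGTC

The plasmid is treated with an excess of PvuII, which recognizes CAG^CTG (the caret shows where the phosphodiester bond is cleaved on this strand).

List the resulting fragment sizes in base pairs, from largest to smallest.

111, 75 bp

PvuII sites (CAGCTG) start at positions 14, 89.
PvuII cuts after base 3 of each site, so after positions 16, 91.
Circular molecule, 2 cuts → 2 fragments:
  17–91 → 75 bp
  92–186 then 1–16 → 95 + 16 = 111 bp
Sorted largest to smallest: 111, 75 bp.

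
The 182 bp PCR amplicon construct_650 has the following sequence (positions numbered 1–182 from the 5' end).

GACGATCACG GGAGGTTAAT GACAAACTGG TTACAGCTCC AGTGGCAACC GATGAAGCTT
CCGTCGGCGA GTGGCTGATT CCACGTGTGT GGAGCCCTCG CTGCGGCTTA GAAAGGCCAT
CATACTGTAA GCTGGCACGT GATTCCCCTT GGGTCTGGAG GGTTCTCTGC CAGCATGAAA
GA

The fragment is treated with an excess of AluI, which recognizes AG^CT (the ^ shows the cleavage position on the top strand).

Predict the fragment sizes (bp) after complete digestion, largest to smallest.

74, 51, 36, 21 bp

AluI sites (AGCT) start at positions 35, 56, 130.
AluI cuts after base 2 of each site, so after positions 36, 57, 131.
Linear molecule, 3 cuts → 4 fragments:
  1–36 → 36 bp
  37–57 → 21 bp
  58–131 → 74 bp
  132–182 → 51 bp
Sorted largest to smallest: 74, 51, 36, 21 bp.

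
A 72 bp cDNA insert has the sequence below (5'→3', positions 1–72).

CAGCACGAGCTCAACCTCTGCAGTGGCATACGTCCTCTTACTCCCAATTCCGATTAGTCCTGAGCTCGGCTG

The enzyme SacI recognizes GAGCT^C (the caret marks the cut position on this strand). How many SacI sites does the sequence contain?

GAGCTC occurs starting at positions 7, 62.
SacI cuts at 2 sites.

2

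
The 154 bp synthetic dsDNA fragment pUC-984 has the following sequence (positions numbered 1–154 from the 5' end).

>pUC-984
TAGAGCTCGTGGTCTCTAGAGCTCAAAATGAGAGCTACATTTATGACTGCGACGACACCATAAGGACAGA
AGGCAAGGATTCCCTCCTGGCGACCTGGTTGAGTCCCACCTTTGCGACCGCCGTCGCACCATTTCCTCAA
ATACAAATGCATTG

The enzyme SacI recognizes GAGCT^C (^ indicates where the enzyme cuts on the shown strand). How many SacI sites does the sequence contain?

GAGCTC occurs starting at positions 3, 19.
SacI cuts at 2 sites.

2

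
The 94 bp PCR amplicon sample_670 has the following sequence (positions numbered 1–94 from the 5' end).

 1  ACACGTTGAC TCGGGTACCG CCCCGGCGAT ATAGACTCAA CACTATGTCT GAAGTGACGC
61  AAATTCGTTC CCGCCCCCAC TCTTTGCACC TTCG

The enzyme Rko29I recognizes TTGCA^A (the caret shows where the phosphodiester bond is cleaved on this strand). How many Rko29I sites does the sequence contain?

No occurrence of TTGCAA is present in the sequence.
Rko29I does not cut: 0 sites.

0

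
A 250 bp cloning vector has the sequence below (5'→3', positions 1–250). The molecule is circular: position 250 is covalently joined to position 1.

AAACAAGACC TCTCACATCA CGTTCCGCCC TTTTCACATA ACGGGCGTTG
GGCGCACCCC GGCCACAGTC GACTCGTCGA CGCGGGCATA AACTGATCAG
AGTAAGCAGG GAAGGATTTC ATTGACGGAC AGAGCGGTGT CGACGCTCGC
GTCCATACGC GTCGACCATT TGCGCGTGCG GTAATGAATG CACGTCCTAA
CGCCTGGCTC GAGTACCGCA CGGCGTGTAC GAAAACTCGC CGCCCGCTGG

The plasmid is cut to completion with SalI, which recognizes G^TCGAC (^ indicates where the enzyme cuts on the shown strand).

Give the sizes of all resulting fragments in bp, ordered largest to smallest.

157, 63, 22, 8 bp

SalI sites (GTCGAC) start at positions 68, 76, 139, 161.
SalI cuts after the first base of each site, so after positions 68, 76, 139, 161.
Circular molecule, 4 cuts → 4 fragments:
  69–76 → 8 bp
  77–139 → 63 bp
  140–161 → 22 bp
  162–250 then 1–68 → 89 + 68 = 157 bp
Sorted largest to smallest: 157, 63, 22, 8 bp.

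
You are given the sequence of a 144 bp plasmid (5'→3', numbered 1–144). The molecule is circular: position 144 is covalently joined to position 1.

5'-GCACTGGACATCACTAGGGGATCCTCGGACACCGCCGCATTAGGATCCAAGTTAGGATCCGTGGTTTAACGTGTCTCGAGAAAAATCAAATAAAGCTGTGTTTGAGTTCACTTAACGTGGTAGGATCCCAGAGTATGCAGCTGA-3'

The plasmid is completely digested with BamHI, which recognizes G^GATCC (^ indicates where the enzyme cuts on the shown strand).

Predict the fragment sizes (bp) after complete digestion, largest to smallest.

68, 40, 24, 12 bp

BamHI sites (GGATCC) start at positions 19, 43, 55, 123.
BamHI cuts after the first base of each site, so after positions 19, 43, 55, 123.
Circular molecule, 4 cuts → 4 fragments:
  20–43 → 24 bp
  44–55 → 12 bp
  56–123 → 68 bp
  124–144 then 1–19 → 21 + 19 = 40 bp
Sorted largest to smallest: 68, 40, 24, 12 bp.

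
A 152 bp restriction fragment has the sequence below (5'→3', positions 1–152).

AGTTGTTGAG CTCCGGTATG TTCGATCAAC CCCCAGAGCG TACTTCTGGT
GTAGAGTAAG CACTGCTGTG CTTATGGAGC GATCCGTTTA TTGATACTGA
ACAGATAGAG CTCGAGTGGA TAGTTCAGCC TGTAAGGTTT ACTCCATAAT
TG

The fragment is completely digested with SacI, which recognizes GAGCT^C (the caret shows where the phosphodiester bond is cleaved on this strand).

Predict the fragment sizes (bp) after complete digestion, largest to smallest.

SacI sites (GAGCTC) start at positions 8, 108.
SacI cuts after base 5 of each site (before the last base), so after positions 12, 112.
Linear molecule, 2 cuts → 3 fragments:
  1–12 → 12 bp
  13–112 → 100 bp
  113–152 → 40 bp
Sorted largest to smallest: 100, 40, 12 bp.

100, 40, 12 bp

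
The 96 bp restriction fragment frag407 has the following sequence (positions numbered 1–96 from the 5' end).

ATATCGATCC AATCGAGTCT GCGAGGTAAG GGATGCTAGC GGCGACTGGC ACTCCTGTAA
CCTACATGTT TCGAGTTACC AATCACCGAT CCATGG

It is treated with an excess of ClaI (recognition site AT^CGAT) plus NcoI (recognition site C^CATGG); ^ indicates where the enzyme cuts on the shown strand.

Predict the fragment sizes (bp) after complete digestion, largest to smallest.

87, 5, 4 bp

The ClaI site (ATCGAT) starts at position 3.
ClaI cuts after base 2 of each site, so after position 4.
The NcoI site (CCATGG) starts at position 91.
NcoI cuts after the first base of each site, so after position 91.
Combined cut positions: 4, 91.
Linear molecule, 2 cuts → 3 fragments:
  1–4 → 4 bp
  5–91 → 87 bp
  92–96 → 5 bp
Sorted largest to smallest: 87, 5, 4 bp.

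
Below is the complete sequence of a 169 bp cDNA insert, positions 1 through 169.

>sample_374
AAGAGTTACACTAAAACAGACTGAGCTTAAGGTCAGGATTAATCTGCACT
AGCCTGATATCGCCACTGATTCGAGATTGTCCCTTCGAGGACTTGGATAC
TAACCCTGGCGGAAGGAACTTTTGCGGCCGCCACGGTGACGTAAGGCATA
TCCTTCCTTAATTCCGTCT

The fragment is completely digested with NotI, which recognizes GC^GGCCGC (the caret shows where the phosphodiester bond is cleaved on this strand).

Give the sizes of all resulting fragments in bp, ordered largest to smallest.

125, 44 bp

The NotI site (GCGGCCGC) starts at position 124.
NotI cuts after base 2 of each site, so after position 125.
Linear molecule, 1 cut → 2 fragments:
  1–125 → 125 bp
  126–169 → 44 bp
Sorted largest to smallest: 125, 44 bp.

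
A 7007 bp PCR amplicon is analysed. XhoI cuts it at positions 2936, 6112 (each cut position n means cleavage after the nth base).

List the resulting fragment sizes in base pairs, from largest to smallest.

3176, 2936, 895 bp

Linear molecule, 2 cuts → 3 fragments:
  2936 − 0 = 2936 bp
  6112 − 2936 = 3176 bp
  7007 − 6112 = 895 bp
Sorted largest to smallest: 3176, 2936, 895 bp.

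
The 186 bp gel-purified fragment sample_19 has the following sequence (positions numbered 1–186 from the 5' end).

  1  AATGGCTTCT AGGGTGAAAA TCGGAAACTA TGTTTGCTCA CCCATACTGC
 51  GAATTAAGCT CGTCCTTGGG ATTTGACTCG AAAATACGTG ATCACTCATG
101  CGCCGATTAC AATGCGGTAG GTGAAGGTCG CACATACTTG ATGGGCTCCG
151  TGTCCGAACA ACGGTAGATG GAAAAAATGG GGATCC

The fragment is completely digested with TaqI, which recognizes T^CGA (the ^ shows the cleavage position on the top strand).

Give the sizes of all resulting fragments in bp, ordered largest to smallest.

The TaqI site (TCGA) starts at position 78.
TaqI cuts after the first base of each site, so after position 78.
Linear molecule, 1 cut → 2 fragments:
  1–78 → 78 bp
  79–186 → 108 bp
Sorted largest to smallest: 108, 78 bp.

108, 78 bp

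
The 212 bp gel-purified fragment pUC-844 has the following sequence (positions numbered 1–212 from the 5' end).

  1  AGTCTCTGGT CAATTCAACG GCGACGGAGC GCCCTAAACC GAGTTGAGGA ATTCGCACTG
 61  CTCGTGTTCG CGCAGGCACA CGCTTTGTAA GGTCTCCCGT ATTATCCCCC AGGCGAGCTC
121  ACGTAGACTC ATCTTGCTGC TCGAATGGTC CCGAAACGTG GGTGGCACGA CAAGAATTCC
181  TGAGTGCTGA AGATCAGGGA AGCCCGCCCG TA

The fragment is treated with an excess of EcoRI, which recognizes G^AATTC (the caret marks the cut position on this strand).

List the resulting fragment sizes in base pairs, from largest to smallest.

125, 49, 38 bp

EcoRI sites (GAATTC) start at positions 49, 174.
EcoRI cuts after the first base of each site, so after positions 49, 174.
Linear molecule, 2 cuts → 3 fragments:
  1–49 → 49 bp
  50–174 → 125 bp
  175–212 → 38 bp
Sorted largest to smallest: 125, 49, 38 bp.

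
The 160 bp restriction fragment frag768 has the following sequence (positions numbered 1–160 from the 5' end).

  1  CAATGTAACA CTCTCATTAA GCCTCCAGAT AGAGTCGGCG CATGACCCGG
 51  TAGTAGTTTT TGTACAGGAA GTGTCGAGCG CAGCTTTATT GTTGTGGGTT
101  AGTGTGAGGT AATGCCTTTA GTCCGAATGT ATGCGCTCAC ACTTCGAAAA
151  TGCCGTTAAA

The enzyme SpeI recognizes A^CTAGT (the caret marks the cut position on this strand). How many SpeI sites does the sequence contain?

0

No occurrence of ACTAGT is present in the sequence.
SpeI does not cut: 0 sites.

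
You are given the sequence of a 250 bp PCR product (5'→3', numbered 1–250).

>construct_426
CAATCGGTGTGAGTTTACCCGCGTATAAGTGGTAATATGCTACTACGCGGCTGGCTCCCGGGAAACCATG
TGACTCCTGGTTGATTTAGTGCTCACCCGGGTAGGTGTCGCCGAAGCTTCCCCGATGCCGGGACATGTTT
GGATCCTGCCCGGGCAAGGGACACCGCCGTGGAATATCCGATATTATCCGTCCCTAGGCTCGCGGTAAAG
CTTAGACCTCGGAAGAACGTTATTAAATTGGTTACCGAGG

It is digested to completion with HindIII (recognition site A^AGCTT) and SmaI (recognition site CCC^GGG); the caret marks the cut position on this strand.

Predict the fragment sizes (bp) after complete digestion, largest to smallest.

HindIII sites (AAGCTT) start at positions 114, 208.
HindIII cuts after the first base of each site, so after positions 114, 208.
SmaI sites (CCCGGG) start at positions 57, 96, 149.
SmaI cuts after base 3 of each site, so after positions 59, 98, 151.
Combined cut positions: 59, 98, 114, 151, 208.
Linear molecule, 5 cuts → 6 fragments:
  1–59 → 59 bp
  60–98 → 39 bp
  99–114 → 16 bp
  115–151 → 37 bp
  152–208 → 57 bp
  209–250 → 42 bp
Sorted largest to smallest: 59, 57, 42, 39, 37, 16 bp.

59, 57, 42, 39, 37, 16 bp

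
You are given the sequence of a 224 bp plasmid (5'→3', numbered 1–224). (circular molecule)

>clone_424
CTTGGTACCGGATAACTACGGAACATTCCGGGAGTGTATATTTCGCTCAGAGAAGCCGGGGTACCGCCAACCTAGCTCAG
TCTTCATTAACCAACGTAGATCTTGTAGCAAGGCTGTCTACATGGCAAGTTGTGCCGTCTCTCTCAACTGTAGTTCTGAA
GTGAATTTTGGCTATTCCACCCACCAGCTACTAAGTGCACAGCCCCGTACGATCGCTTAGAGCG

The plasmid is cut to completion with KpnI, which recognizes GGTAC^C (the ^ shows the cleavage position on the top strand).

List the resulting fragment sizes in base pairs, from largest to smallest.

KpnI sites (GGTACC) start at positions 4, 60.
KpnI cuts after base 5 of each site (before the last base), so after positions 8, 64.
Circular molecule, 2 cuts → 2 fragments:
  9–64 → 56 bp
  65–224 then 1–8 → 160 + 8 = 168 bp
Sorted largest to smallest: 168, 56 bp.

168, 56 bp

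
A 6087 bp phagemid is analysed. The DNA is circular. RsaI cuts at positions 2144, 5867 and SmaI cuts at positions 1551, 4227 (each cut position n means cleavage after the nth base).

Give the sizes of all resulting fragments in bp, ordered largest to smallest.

Combined cut positions (sorted): 1551, 2144, 4227, 5867.
Circular molecule, 4 cuts → 4 fragments:
  2144 − 1551 = 593 bp
  4227 − 2144 = 2083 bp
  5867 − 4227 = 1640 bp
  wrap: 6087 − 5867 + 1551 = 1771 bp
Sorted largest to smallest: 2083, 1771, 1640, 593 bp.

2083, 1771, 1640, 593 bp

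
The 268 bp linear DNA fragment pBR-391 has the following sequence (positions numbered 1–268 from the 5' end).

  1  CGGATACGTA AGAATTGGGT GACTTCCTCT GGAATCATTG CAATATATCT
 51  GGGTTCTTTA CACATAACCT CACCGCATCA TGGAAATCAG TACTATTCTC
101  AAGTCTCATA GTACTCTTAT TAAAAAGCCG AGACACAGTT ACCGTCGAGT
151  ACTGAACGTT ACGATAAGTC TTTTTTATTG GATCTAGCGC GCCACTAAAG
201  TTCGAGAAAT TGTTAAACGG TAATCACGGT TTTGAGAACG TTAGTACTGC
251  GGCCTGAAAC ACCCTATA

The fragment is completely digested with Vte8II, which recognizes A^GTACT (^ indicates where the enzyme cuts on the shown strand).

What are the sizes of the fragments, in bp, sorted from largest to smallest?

Vte8II sites (AGTACT) start at positions 89, 110, 148, 243.
Vte8II cuts after the first base of each site, so after positions 89, 110, 148, 243.
Linear molecule, 4 cuts → 5 fragments:
  1–89 → 89 bp
  90–110 → 21 bp
  111–148 → 38 bp
  149–243 → 95 bp
  244–268 → 25 bp
Sorted largest to smallest: 95, 89, 38, 25, 21 bp.

95, 89, 38, 25, 21 bp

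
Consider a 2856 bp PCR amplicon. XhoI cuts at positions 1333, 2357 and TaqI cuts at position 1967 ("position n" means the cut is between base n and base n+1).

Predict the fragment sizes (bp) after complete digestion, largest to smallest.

Combined cut positions (sorted): 1333, 1967, 2357.
Linear molecule, 3 cuts → 4 fragments:
  1333 − 0 = 1333 bp
  1967 − 1333 = 634 bp
  2357 − 1967 = 390 bp
  2856 − 2357 = 499 bp
Sorted largest to smallest: 1333, 634, 499, 390 bp.

1333, 634, 499, 390 bp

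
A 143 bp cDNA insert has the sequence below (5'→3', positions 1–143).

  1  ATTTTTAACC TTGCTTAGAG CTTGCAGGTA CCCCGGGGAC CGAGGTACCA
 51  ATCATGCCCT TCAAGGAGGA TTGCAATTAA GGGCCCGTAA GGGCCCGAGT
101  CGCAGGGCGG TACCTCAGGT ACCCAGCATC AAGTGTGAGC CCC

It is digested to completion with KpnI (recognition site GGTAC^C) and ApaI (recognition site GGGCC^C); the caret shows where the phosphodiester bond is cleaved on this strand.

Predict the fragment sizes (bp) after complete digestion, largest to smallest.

37, 31, 21, 18, 17, 10, 9 bp

KpnI sites (GGTACC) start at positions 27, 44, 109, 118.
KpnI cuts after base 5 of each site (before the last base), so after positions 31, 48, 113, 122.
ApaI sites (GGGCCC) start at positions 81, 91.
ApaI cuts after base 5 of each site (before the last base), so after positions 85, 95.
Combined cut positions: 31, 48, 85, 95, 113, 122.
Linear molecule, 6 cuts → 7 fragments:
  1–31 → 31 bp
  32–48 → 17 bp
  49–85 → 37 bp
  86–95 → 10 bp
  96–113 → 18 bp
  114–122 → 9 bp
  123–143 → 21 bp
Sorted largest to smallest: 37, 31, 21, 18, 17, 10, 9 bp.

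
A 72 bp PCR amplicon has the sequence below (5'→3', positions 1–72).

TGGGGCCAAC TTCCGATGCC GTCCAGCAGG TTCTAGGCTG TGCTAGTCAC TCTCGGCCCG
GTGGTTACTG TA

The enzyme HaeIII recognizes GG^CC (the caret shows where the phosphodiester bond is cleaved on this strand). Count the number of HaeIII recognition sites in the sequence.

2

GGCC occurs starting at positions 4, 55.
HaeIII cuts at 2 sites.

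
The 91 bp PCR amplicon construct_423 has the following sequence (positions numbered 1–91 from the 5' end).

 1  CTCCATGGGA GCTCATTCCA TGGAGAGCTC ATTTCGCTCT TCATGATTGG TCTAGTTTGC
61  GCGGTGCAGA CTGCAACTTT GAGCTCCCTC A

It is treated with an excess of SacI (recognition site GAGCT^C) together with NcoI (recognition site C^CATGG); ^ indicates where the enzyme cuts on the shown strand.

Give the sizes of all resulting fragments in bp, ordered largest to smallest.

SacI sites (GAGCTC) start at positions 9, 25, 81.
SacI cuts after base 5 of each site (before the last base), so after positions 13, 29, 85.
NcoI sites (CCATGG) start at positions 3, 18.
NcoI cuts after the first base of each site, so after positions 3, 18.
Combined cut positions: 3, 13, 18, 29, 85.
Linear molecule, 5 cuts → 6 fragments:
  1–3 → 3 bp
  4–13 → 10 bp
  14–18 → 5 bp
  19–29 → 11 bp
  30–85 → 56 bp
  86–91 → 6 bp
Sorted largest to smallest: 56, 11, 10, 6, 5, 3 bp.

56, 11, 10, 6, 5, 3 bp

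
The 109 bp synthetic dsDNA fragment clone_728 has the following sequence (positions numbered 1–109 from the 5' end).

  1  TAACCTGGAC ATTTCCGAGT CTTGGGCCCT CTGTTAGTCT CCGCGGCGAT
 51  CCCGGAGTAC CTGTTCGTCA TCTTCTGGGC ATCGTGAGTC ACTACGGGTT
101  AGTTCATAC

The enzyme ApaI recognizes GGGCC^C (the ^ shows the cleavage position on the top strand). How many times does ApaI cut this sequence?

GGGCCC occurs starting at position 24.
ApaI cuts at 1 site.

1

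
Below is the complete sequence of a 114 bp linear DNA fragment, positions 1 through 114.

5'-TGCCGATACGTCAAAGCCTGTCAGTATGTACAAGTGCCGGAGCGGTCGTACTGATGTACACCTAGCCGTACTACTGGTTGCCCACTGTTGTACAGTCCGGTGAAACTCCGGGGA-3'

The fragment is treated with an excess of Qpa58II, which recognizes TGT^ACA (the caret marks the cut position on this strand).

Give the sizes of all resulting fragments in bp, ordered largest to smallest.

34, 29, 28, 23 bp

Qpa58II sites (TGTACA) start at positions 27, 55, 89.
Qpa58II cuts after base 3 of each site, so after positions 29, 57, 91.
Linear molecule, 3 cuts → 4 fragments:
  1–29 → 29 bp
  30–57 → 28 bp
  58–91 → 34 bp
  92–114 → 23 bp
Sorted largest to smallest: 34, 29, 28, 23 bp.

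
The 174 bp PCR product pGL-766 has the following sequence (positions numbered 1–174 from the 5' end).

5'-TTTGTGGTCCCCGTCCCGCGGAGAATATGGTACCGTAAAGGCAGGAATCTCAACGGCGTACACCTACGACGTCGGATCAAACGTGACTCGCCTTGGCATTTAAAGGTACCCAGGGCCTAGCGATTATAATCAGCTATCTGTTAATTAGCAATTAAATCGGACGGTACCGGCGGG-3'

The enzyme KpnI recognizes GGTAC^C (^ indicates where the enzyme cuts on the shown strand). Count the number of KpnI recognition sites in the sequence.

GGTACC occurs starting at positions 29, 105, 163.
KpnI cuts at 3 sites.

3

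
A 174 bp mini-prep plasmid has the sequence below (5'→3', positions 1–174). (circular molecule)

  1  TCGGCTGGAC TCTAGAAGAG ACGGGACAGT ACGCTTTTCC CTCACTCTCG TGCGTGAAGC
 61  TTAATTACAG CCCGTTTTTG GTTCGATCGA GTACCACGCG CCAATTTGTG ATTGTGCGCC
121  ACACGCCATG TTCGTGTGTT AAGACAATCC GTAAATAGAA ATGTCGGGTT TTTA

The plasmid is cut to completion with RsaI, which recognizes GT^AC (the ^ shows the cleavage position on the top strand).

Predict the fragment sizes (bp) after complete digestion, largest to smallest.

RsaI sites (GTAC) start at positions 29, 91.
RsaI cuts after base 2 of each site, so after positions 30, 92.
Circular molecule, 2 cuts → 2 fragments:
  31–92 → 62 bp
  93–174 then 1–30 → 82 + 30 = 112 bp
Sorted largest to smallest: 112, 62 bp.

112, 62 bp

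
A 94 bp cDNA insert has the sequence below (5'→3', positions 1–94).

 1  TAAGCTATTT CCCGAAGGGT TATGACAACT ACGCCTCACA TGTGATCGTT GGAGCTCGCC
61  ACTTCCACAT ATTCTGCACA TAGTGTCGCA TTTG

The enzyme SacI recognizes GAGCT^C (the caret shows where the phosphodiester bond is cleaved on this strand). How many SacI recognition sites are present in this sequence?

1

GAGCTC occurs starting at position 52.
SacI cuts at 1 site.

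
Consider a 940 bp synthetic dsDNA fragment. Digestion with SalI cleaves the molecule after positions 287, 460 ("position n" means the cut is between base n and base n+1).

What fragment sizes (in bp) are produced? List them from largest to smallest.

Linear molecule, 2 cuts → 3 fragments:
  287 − 0 = 287 bp
  460 − 287 = 173 bp
  940 − 460 = 480 bp
Sorted largest to smallest: 480, 287, 173 bp.

480, 287, 173 bp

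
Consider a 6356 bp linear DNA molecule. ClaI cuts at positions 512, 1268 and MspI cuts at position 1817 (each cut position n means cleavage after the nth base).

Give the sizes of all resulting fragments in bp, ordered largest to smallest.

4539, 756, 549, 512 bp

Combined cut positions (sorted): 512, 1268, 1817.
Linear molecule, 3 cuts → 4 fragments:
  512 − 0 = 512 bp
  1268 − 512 = 756 bp
  1817 − 1268 = 549 bp
  6356 − 1817 = 4539 bp
Sorted largest to smallest: 4539, 756, 549, 512 bp.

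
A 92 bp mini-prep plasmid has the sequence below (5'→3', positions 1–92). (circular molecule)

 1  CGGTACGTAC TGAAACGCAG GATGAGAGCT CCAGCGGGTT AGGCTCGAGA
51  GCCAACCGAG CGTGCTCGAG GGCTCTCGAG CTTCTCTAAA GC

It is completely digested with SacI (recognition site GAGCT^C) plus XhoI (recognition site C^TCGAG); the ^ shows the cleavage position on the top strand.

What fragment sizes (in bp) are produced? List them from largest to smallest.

47, 21, 14, 10 bp

The SacI site (GAGCTC) starts at position 26.
SacI cuts after base 5 of each site (before the last base), so after position 30.
XhoI sites (CTCGAG) start at positions 44, 65, 75.
XhoI cuts after the first base of each site, so after positions 44, 65, 75.
Combined cut positions: 30, 44, 65, 75.
Circular molecule, 4 cuts → 4 fragments:
  31–44 → 14 bp
  45–65 → 21 bp
  66–75 → 10 bp
  76–92 then 1–30 → 17 + 30 = 47 bp
Sorted largest to smallest: 47, 21, 14, 10 bp.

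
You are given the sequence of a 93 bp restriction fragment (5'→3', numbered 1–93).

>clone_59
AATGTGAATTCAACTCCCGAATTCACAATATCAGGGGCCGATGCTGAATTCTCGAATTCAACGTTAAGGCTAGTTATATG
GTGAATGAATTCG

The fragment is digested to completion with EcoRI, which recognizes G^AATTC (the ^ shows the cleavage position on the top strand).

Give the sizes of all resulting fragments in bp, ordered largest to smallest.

33, 27, 13, 8, 6, 6 bp

EcoRI sites (GAATTC) start at positions 6, 19, 46, 54, 87.
EcoRI cuts after the first base of each site, so after positions 6, 19, 46, 54, 87.
Linear molecule, 5 cuts → 6 fragments:
  1–6 → 6 bp
  7–19 → 13 bp
  20–46 → 27 bp
  47–54 → 8 bp
  55–87 → 33 bp
  88–93 → 6 bp
Sorted largest to smallest: 33, 27, 13, 8, 6, 6 bp.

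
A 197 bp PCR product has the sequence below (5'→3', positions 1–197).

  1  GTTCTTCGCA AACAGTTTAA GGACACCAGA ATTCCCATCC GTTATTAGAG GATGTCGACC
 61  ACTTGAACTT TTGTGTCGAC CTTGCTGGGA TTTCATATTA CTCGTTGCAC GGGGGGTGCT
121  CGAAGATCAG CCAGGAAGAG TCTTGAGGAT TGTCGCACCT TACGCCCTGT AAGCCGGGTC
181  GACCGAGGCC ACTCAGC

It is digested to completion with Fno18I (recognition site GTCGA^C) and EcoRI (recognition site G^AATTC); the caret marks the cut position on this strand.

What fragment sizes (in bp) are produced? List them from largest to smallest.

Fno18I sites (GTCGAC) start at positions 54, 75, 178.
Fno18I cuts after base 5 of each site (before the last base), so after positions 58, 79, 182.
The EcoRI site (GAATTC) starts at position 29.
EcoRI cuts after the first base of each site, so after position 29.
Combined cut positions: 29, 58, 79, 182.
Linear molecule, 4 cuts → 5 fragments:
  1–29 → 29 bp
  30–58 → 29 bp
  59–79 → 21 bp
  80–182 → 103 bp
  183–197 → 15 bp
Sorted largest to smallest: 103, 29, 29, 21, 15 bp.

103, 29, 29, 21, 15 bp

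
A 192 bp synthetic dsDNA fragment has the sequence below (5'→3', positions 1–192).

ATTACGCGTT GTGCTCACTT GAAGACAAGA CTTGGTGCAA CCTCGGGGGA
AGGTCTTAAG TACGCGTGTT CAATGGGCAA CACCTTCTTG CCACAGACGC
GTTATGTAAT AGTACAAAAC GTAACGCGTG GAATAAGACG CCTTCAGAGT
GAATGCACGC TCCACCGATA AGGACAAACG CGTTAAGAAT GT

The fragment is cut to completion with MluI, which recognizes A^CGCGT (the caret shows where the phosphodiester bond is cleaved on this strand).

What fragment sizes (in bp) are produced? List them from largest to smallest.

MluI sites (ACGCGT) start at positions 4, 62, 97, 124, 178.
MluI cuts after the first base of each site, so after positions 4, 62, 97, 124, 178.
Linear molecule, 5 cuts → 6 fragments:
  1–4 → 4 bp
  5–62 → 58 bp
  63–97 → 35 bp
  98–124 → 27 bp
  125–178 → 54 bp
  179–192 → 14 bp
Sorted largest to smallest: 58, 54, 35, 27, 14, 4 bp.

58, 54, 35, 27, 14, 4 bp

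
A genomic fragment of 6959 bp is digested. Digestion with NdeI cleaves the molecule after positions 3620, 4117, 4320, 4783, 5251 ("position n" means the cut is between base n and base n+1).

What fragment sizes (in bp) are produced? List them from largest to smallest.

3620, 1708, 497, 468, 463, 203 bp

Linear molecule, 5 cuts → 6 fragments:
  3620 − 0 = 3620 bp
  4117 − 3620 = 497 bp
  4320 − 4117 = 203 bp
  4783 − 4320 = 463 bp
  5251 − 4783 = 468 bp
  6959 − 5251 = 1708 bp
Sorted largest to smallest: 3620, 1708, 497, 468, 463, 203 bp.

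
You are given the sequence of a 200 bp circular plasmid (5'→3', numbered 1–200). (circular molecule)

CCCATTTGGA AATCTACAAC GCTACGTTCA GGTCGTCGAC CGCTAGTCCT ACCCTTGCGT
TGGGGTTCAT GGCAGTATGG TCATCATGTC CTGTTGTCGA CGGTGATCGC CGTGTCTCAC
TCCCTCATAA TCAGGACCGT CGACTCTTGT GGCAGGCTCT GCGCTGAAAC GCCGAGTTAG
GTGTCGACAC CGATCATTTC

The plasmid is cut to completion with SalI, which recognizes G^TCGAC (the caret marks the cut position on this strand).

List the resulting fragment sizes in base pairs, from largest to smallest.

SalI sites (GTCGAC) start at positions 35, 96, 139, 183.
SalI cuts after the first base of each site, so after positions 35, 96, 139, 183.
Circular molecule, 4 cuts → 4 fragments:
  36–96 → 61 bp
  97–139 → 43 bp
  140–183 → 44 bp
  184–200 then 1–35 → 17 + 35 = 52 bp
Sorted largest to smallest: 61, 52, 44, 43 bp.

61, 52, 44, 43 bp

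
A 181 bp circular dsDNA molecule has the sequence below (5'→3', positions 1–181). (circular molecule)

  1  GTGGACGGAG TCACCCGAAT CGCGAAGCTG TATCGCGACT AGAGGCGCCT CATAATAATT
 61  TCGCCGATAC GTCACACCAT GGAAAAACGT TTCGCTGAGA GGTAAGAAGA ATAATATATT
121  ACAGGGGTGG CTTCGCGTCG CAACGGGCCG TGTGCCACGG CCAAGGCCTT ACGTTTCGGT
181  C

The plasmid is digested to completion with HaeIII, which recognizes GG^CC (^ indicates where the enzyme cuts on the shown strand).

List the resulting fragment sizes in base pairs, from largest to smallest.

162, 13, 6 bp

HaeIII sites (GGCC) start at positions 146, 159, 165.
HaeIII cuts after base 2 of each site, so after positions 147, 160, 166.
Circular molecule, 3 cuts → 3 fragments:
  148–160 → 13 bp
  161–166 → 6 bp
  167–181 then 1–147 → 15 + 147 = 162 bp
Sorted largest to smallest: 162, 13, 6 bp.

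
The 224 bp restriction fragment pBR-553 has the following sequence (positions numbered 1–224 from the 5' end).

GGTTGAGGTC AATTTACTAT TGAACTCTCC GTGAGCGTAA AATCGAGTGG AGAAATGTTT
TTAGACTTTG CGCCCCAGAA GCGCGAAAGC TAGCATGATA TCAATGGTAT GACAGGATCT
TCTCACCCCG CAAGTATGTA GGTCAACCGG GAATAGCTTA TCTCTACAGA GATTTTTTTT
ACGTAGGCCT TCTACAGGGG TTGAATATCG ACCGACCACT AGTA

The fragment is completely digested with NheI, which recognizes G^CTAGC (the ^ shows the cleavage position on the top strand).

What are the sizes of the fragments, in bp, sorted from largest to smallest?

135, 89 bp

The NheI site (GCTAGC) starts at position 89.
NheI cuts after the first base of each site, so after position 89.
Linear molecule, 1 cut → 2 fragments:
  1–89 → 89 bp
  90–224 → 135 bp
Sorted largest to smallest: 135, 89 bp.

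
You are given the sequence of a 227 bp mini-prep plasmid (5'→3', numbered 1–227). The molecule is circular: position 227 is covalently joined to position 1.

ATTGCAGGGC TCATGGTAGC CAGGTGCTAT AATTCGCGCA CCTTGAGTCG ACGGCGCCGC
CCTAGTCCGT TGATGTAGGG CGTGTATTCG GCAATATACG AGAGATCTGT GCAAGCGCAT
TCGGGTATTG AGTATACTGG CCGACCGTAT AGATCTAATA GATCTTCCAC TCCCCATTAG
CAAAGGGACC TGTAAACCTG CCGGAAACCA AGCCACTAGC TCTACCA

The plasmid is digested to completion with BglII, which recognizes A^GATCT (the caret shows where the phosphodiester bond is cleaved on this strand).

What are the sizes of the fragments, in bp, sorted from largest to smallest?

BglII sites (AGATCT) start at positions 103, 151, 160.
BglII cuts after the first base of each site, so after positions 103, 151, 160.
Circular molecule, 3 cuts → 3 fragments:
  104–151 → 48 bp
  152–160 → 9 bp
  161–227 then 1–103 → 67 + 103 = 170 bp
Sorted largest to smallest: 170, 48, 9 bp.

170, 48, 9 bp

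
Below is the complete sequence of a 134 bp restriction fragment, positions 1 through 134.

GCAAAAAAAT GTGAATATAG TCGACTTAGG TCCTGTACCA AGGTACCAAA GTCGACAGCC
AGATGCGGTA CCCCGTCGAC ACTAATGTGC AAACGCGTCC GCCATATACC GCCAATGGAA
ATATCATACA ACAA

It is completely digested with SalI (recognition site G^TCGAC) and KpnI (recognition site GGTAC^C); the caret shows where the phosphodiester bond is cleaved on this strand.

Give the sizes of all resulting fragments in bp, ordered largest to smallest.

59, 26, 20, 20, 5, 4 bp

SalI sites (GTCGAC) start at positions 20, 51, 75.
SalI cuts after the first base of each site, so after positions 20, 51, 75.
KpnI sites (GGTACC) start at positions 42, 67.
KpnI cuts after base 5 of each site (before the last base), so after positions 46, 71.
Combined cut positions: 20, 46, 51, 71, 75.
Linear molecule, 5 cuts → 6 fragments:
  1–20 → 20 bp
  21–46 → 26 bp
  47–51 → 5 bp
  52–71 → 20 bp
  72–75 → 4 bp
  76–134 → 59 bp
Sorted largest to smallest: 59, 26, 20, 20, 5, 4 bp.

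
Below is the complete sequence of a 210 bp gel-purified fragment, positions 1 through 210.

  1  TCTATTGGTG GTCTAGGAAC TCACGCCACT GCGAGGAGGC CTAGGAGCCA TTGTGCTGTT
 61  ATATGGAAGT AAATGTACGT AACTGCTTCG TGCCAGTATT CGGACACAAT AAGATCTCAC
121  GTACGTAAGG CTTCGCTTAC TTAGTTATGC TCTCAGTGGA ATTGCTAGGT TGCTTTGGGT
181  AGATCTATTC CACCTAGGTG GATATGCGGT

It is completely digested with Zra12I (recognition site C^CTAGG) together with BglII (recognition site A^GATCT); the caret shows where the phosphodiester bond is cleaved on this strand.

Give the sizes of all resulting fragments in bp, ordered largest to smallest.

72, 69, 40, 17, 12 bp

Zra12I sites (CCTAGG) start at positions 40, 193.
Zra12I cuts after the first base of each site, so after positions 40, 193.
BglII sites (AGATCT) start at positions 112, 181.
BglII cuts after the first base of each site, so after positions 112, 181.
Combined cut positions: 40, 112, 181, 193.
Linear molecule, 4 cuts → 5 fragments:
  1–40 → 40 bp
  41–112 → 72 bp
  113–181 → 69 bp
  182–193 → 12 bp
  194–210 → 17 bp
Sorted largest to smallest: 72, 69, 40, 17, 12 bp.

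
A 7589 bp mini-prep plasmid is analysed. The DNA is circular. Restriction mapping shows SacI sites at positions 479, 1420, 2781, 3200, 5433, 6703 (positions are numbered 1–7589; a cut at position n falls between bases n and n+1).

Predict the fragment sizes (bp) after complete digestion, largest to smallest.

2233, 1365, 1361, 1270, 941, 419 bp

Circular molecule, 6 cuts → 6 fragments:
  1420 − 479 = 941 bp
  2781 − 1420 = 1361 bp
  3200 − 2781 = 419 bp
  5433 − 3200 = 2233 bp
  6703 − 5433 = 1270 bp
  wrap: 7589 − 6703 + 479 = 1365 bp
Sorted largest to smallest: 2233, 1365, 1361, 1270, 941, 419 bp.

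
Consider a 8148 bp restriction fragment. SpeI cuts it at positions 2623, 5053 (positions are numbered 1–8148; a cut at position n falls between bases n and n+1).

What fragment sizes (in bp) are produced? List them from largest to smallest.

3095, 2623, 2430 bp

Linear molecule, 2 cuts → 3 fragments:
  2623 − 0 = 2623 bp
  5053 − 2623 = 2430 bp
  8148 − 5053 = 3095 bp
Sorted largest to smallest: 3095, 2623, 2430 bp.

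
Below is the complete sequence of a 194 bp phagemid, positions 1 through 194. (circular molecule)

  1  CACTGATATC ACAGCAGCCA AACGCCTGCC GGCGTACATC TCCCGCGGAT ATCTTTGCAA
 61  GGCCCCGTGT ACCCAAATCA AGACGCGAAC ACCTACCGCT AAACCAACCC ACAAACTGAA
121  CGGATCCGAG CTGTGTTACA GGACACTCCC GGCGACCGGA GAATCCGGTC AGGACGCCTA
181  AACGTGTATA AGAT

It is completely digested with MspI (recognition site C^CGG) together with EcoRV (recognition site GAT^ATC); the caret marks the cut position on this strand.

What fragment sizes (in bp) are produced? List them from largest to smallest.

99, 36, 22, 21, 9, 7 bp

MspI sites (CCGG) start at positions 29, 149, 156, 165.
MspI cuts after the first base of each site, so after positions 29, 149, 156, 165.
EcoRV sites (GATATC) start at positions 5, 48.
EcoRV cuts after base 3 of each site, so after positions 7, 50.
Combined cut positions: 7, 29, 50, 149, 156, 165.
Circular molecule, 6 cuts → 6 fragments:
  8–29 → 22 bp
  30–50 → 21 bp
  51–149 → 99 bp
  150–156 → 7 bp
  157–165 → 9 bp
  166–194 then 1–7 → 29 + 7 = 36 bp
Sorted largest to smallest: 99, 36, 22, 21, 9, 7 bp.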